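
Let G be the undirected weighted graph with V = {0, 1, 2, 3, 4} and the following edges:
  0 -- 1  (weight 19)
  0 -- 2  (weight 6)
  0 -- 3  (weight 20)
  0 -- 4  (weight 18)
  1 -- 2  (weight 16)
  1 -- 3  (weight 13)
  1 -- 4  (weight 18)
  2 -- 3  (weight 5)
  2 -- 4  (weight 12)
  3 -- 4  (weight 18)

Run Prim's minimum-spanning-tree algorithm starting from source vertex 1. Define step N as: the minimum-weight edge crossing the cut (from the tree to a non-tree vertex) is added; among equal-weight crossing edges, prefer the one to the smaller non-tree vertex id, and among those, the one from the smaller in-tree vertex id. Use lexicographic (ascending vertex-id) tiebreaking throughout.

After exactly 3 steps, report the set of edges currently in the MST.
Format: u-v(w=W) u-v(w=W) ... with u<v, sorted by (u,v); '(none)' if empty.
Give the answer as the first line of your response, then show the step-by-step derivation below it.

0-2(w=6) 1-3(w=13) 2-3(w=5)

step 1: add edge 1-3 (w=13); MST = {1-3(w=13)}
step 2: add edge 2-3 (w=5); MST = {1-3(w=13) 2-3(w=5)}
step 3: add edge 0-2 (w=6); MST = {0-2(w=6) 1-3(w=13) 2-3(w=5)}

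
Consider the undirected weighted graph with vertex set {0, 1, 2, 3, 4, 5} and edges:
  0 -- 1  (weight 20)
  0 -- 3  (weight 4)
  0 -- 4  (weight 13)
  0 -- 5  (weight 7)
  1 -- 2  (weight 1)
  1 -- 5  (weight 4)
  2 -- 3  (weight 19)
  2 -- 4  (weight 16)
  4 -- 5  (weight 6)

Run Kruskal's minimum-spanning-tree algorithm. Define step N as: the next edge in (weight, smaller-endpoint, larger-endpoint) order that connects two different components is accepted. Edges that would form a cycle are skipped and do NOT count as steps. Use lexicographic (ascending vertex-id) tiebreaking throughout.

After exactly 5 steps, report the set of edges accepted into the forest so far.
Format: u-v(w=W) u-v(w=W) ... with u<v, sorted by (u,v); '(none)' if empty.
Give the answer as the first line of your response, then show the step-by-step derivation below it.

0-3(w=4) 0-5(w=7) 1-2(w=1) 1-5(w=4) 4-5(w=6)

step 1: add edge 1-2 (w=1); MST = {1-2(w=1)}
step 2: add edge 0-3 (w=4); MST = {0-3(w=4) 1-2(w=1)}
step 3: add edge 1-5 (w=4); MST = {0-3(w=4) 1-2(w=1) 1-5(w=4)}
step 4: add edge 4-5 (w=6); MST = {0-3(w=4) 1-2(w=1) 1-5(w=4) 4-5(w=6)}
step 5: add edge 0-5 (w=7); MST = {0-3(w=4) 0-5(w=7) 1-2(w=1) 1-5(w=4) 4-5(w=6)}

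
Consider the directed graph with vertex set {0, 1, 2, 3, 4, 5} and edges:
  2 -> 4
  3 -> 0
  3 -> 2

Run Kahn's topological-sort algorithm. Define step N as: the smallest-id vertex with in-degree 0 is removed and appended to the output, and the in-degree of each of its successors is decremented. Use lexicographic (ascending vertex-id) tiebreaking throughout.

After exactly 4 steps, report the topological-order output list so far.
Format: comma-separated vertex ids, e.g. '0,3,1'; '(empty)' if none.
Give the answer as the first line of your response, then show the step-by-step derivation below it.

1,3,0,2

step 1: output 1; order=[1]; indeg=(1,0,1,0,1,0)
step 2: output 3; order=[1,3]; indeg=(0,0,0,0,1,0)
step 3: output 0; order=[1,3,0]; indeg=(0,0,0,0,1,0)
step 4: output 2; order=[1,3,0,2]; indeg=(0,0,0,0,0,0)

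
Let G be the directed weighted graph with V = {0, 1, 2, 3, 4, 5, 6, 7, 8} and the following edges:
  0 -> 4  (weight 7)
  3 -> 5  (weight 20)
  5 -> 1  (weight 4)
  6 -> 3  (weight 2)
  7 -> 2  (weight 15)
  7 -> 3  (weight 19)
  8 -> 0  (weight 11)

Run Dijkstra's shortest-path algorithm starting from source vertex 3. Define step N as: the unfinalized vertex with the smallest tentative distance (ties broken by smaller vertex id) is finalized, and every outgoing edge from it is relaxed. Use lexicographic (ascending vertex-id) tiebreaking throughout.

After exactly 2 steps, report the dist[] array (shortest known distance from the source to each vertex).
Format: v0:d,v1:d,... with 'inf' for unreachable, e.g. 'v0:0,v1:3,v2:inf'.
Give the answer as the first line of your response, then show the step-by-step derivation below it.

v0:inf,v1:24,v2:inf,v3:0,v4:inf,v5:20,v6:inf,v7:inf,v8:inf

step 1: dist = v0:inf,v1:inf,v2:inf,v3:0,v4:inf,v5:20,v6:inf,v7:inf,v8:inf
step 2: dist = v0:inf,v1:24,v2:inf,v3:0,v4:inf,v5:20,v6:inf,v7:inf,v8:inf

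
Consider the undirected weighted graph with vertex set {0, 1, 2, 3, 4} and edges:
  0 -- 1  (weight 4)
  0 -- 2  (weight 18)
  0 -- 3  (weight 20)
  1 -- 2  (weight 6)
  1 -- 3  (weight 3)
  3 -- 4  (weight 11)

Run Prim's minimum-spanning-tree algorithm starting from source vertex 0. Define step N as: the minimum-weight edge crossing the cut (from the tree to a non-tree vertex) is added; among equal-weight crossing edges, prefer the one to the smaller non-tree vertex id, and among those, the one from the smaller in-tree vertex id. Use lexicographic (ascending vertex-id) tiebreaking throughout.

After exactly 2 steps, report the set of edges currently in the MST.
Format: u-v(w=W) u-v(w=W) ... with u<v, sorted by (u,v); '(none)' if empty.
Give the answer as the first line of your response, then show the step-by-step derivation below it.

0-1(w=4) 1-3(w=3)

step 1: add edge 0-1 (w=4); MST = {0-1(w=4)}
step 2: add edge 1-3 (w=3); MST = {0-1(w=4) 1-3(w=3)}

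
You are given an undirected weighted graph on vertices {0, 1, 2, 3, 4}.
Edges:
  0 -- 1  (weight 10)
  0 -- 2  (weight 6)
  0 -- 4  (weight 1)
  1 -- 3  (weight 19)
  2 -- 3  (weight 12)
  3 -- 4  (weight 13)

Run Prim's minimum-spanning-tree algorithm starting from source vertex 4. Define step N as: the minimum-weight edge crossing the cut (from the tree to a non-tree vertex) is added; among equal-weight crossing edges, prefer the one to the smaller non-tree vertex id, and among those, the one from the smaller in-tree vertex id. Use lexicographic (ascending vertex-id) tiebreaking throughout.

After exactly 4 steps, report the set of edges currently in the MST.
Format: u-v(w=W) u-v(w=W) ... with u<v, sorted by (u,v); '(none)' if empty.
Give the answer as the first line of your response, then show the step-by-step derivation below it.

0-1(w=10) 0-2(w=6) 0-4(w=1) 2-3(w=12)

step 1: add edge 0-4 (w=1); MST = {0-4(w=1)}
step 2: add edge 0-2 (w=6); MST = {0-2(w=6) 0-4(w=1)}
step 3: add edge 0-1 (w=10); MST = {0-1(w=10) 0-2(w=6) 0-4(w=1)}
step 4: add edge 2-3 (w=12); MST = {0-1(w=10) 0-2(w=6) 0-4(w=1) 2-3(w=12)}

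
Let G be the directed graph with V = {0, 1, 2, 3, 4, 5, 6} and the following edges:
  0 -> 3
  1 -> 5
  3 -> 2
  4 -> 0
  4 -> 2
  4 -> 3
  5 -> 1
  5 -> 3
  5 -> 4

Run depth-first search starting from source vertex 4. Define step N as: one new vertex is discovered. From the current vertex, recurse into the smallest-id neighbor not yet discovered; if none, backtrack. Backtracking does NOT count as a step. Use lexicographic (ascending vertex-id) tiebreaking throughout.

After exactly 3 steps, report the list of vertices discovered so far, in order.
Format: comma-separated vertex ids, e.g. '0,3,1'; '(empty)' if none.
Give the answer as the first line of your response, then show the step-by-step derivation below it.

4,0,3

step 1: discover 4; path=4; order=4
step 2: discover 0; path=4>0; order=4,0
step 3: discover 3; path=4>0>3; order=4,0,3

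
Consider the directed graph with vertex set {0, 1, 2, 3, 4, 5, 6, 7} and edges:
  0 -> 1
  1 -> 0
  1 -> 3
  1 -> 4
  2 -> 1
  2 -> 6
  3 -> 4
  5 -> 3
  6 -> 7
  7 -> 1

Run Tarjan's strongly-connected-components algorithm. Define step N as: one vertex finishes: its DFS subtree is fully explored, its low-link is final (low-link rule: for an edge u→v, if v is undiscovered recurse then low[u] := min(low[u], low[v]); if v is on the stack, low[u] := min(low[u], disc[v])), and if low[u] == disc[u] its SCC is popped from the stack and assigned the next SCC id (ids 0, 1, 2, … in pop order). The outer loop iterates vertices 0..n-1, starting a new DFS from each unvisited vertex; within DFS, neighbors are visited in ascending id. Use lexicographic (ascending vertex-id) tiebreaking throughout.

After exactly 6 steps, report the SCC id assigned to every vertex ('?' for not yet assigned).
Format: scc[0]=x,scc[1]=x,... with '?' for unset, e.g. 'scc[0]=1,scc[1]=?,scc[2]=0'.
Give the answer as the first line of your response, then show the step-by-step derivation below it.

scc[0]=2,scc[1]=2,scc[2]=?,scc[3]=1,scc[4]=0,scc[5]=?,scc[6]=4,scc[7]=3

step 1: low=(low[0]=0,low[1]=0,low[2]=?,low[3]=2,low[4]=3,low[5]=?,low[6]=?,low[7]=?); scc=(scc[0]=?,scc[1]=?,scc[2]=?,scc[3]=?,scc[4]=0,scc[5]=?,scc[6]=?,scc[7]=?)
step 2: low=(low[0]=0,low[1]=0,low[2]=?,low[3]=2,low[4]=3,low[5]=?,low[6]=?,low[7]=?); scc=(scc[0]=?,scc[1]=?,scc[2]=?,scc[3]=1,scc[4]=0,scc[5]=?,scc[6]=?,scc[7]=?)
step 3: low=(low[0]=0,low[1]=0,low[2]=?,low[3]=2,low[4]=3,low[5]=?,low[6]=?,low[7]=?); scc=(scc[0]=?,scc[1]=?,scc[2]=?,scc[3]=1,scc[4]=0,scc[5]=?,scc[6]=?,scc[7]=?)
step 4: low=(low[0]=0,low[1]=0,low[2]=?,low[3]=2,low[4]=3,low[5]=?,low[6]=?,low[7]=?); scc=(scc[0]=2,scc[1]=2,scc[2]=?,scc[3]=1,scc[4]=0,scc[5]=?,scc[6]=?,scc[7]=?)
step 5: low=(low[0]=0,low[1]=0,low[2]=4,low[3]=2,low[4]=3,low[5]=?,low[6]=5,low[7]=6); scc=(scc[0]=2,scc[1]=2,scc[2]=?,scc[3]=1,scc[4]=0,scc[5]=?,scc[6]=?,scc[7]=3)
step 6: low=(low[0]=0,low[1]=0,low[2]=4,low[3]=2,low[4]=3,low[5]=?,low[6]=5,low[7]=6); scc=(scc[0]=2,scc[1]=2,scc[2]=?,scc[3]=1,scc[4]=0,scc[5]=?,scc[6]=4,scc[7]=3)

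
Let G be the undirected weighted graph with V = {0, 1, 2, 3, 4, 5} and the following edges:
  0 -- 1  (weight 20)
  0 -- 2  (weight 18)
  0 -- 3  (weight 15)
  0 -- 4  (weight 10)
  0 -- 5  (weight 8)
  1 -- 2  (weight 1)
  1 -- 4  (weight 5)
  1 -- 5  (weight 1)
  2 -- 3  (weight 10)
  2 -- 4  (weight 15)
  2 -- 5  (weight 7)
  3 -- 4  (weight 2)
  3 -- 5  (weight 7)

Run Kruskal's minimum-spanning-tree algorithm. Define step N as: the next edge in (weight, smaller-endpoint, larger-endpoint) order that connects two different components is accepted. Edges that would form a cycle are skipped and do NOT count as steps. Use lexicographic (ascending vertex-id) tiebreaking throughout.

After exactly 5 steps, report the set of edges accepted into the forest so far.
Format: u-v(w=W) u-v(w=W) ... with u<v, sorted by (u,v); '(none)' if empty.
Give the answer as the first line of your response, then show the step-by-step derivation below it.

0-5(w=8) 1-2(w=1) 1-4(w=5) 1-5(w=1) 3-4(w=2)

step 1: add edge 1-2 (w=1); MST = {1-2(w=1)}
step 2: add edge 1-5 (w=1); MST = {1-2(w=1) 1-5(w=1)}
step 3: add edge 3-4 (w=2); MST = {1-2(w=1) 1-5(w=1) 3-4(w=2)}
step 4: add edge 1-4 (w=5); MST = {1-2(w=1) 1-4(w=5) 1-5(w=1) 3-4(w=2)}
step 5: add edge 0-5 (w=8); MST = {0-5(w=8) 1-2(w=1) 1-4(w=5) 1-5(w=1) 3-4(w=2)}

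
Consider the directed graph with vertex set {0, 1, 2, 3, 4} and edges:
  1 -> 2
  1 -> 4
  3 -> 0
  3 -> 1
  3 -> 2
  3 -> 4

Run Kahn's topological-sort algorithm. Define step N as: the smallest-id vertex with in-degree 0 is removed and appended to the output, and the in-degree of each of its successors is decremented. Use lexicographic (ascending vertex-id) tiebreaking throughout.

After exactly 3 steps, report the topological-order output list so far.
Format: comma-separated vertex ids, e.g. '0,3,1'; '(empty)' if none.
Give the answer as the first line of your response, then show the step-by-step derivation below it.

3,0,1

step 1: output 3; order=[3]; indeg=(0,0,1,0,1)
step 2: output 0; order=[3,0]; indeg=(0,0,1,0,1)
step 3: output 1; order=[3,0,1]; indeg=(0,0,0,0,0)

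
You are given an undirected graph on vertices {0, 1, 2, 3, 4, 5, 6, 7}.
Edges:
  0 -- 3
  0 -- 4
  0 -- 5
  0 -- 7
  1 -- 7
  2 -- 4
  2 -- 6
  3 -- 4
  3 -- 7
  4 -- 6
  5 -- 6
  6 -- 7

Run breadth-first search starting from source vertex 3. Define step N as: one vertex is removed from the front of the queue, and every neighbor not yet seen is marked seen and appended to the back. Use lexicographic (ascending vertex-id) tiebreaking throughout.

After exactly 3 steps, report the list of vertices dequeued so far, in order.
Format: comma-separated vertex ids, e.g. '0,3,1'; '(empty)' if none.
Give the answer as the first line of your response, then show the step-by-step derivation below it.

3,0,4

step 1: dequeue 3; queue=[0,4,7]; order=3
step 2: dequeue 0; queue=[4,7,5]; order=3,0
step 3: dequeue 4; queue=[7,5,2,6]; order=3,0,4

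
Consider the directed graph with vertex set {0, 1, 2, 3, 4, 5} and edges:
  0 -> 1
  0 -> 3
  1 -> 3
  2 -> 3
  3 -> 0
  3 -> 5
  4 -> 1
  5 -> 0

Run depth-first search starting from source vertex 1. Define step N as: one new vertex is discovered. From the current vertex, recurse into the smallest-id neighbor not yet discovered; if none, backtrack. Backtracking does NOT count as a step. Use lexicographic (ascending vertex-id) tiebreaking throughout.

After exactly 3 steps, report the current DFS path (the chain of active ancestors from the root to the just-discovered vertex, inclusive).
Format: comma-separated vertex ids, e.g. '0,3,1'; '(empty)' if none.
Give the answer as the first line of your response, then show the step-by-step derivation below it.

1,3,0

step 1: discover 1; path=1; order=1
step 2: discover 3; path=1>3; order=1,3
step 3: discover 0; path=1>3>0; order=1,3,0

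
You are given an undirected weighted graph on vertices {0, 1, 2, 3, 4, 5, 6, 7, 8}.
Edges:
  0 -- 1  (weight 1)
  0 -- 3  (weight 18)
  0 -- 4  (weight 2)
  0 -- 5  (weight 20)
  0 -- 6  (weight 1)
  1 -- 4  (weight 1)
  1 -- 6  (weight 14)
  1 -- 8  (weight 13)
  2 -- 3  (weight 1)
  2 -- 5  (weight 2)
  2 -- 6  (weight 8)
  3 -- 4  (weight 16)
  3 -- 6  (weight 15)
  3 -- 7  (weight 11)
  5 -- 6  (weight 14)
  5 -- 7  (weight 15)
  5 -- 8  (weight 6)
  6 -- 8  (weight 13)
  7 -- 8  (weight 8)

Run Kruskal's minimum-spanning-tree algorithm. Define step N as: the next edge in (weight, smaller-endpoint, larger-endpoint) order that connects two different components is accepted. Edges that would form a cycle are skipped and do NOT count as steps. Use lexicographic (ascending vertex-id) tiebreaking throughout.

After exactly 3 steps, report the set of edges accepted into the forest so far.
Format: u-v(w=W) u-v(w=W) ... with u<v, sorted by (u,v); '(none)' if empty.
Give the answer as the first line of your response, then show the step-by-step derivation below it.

0-1(w=1) 0-6(w=1) 1-4(w=1)

step 1: add edge 0-1 (w=1); MST = {0-1(w=1)}
step 2: add edge 0-6 (w=1); MST = {0-1(w=1) 0-6(w=1)}
step 3: add edge 1-4 (w=1); MST = {0-1(w=1) 0-6(w=1) 1-4(w=1)}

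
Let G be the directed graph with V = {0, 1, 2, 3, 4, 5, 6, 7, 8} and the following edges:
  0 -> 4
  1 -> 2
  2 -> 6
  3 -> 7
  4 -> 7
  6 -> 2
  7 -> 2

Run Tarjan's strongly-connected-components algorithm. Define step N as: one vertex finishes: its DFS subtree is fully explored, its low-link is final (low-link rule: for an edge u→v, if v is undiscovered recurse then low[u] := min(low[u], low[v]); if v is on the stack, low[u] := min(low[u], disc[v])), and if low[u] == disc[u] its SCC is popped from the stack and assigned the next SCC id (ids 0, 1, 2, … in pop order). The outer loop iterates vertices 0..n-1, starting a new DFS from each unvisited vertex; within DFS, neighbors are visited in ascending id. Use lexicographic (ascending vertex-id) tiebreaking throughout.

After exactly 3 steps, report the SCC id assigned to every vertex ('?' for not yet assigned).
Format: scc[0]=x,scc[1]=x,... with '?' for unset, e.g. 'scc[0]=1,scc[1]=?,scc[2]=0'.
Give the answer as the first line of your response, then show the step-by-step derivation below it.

scc[0]=?,scc[1]=?,scc[2]=0,scc[3]=?,scc[4]=?,scc[5]=?,scc[6]=0,scc[7]=1,scc[8]=?

step 1: low=(low[0]=0,low[1]=?,low[2]=3,low[3]=?,low[4]=1,low[5]=?,low[6]=3,low[7]=2,low[8]=?); scc=(scc[0]=?,scc[1]=?,scc[2]=?,scc[3]=?,scc[4]=?,scc[5]=?,scc[6]=?,scc[7]=?,scc[8]=?)
step 2: low=(low[0]=0,low[1]=?,low[2]=3,low[3]=?,low[4]=1,low[5]=?,low[6]=3,low[7]=2,low[8]=?); scc=(scc[0]=?,scc[1]=?,scc[2]=0,scc[3]=?,scc[4]=?,scc[5]=?,scc[6]=0,scc[7]=?,scc[8]=?)
step 3: low=(low[0]=0,low[1]=?,low[2]=3,low[3]=?,low[4]=1,low[5]=?,low[6]=3,low[7]=2,low[8]=?); scc=(scc[0]=?,scc[1]=?,scc[2]=0,scc[3]=?,scc[4]=?,scc[5]=?,scc[6]=0,scc[7]=1,scc[8]=?)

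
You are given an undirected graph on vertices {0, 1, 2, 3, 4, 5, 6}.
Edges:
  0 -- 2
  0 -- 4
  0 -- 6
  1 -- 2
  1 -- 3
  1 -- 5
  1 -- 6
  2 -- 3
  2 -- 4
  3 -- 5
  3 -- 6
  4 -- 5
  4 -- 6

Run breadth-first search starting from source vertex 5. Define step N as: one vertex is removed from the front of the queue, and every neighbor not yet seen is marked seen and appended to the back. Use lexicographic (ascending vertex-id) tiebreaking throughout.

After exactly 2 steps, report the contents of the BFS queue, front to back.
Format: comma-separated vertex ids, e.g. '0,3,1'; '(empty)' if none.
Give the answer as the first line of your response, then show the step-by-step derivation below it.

3,4,2,6

step 1: dequeue 5; queue=[1,3,4]; order=5
step 2: dequeue 1; queue=[3,4,2,6]; order=5,1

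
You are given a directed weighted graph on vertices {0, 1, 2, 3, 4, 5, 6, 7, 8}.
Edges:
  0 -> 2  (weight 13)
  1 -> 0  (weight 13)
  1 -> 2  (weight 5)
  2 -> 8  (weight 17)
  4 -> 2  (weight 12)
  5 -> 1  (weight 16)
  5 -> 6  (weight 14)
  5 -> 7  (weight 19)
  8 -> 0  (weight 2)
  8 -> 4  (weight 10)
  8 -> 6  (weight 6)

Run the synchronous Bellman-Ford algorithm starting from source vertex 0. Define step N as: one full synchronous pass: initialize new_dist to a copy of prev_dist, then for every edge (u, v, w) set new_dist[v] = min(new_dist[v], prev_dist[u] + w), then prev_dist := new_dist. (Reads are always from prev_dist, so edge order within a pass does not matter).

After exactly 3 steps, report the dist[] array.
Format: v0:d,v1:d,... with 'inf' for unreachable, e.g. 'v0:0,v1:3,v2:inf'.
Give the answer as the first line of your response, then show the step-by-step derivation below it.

v0:0,v1:inf,v2:13,v3:inf,v4:40,v5:inf,v6:36,v7:inf,v8:30

step 1: dist = v0:0,v1:inf,v2:13,v3:inf,v4:inf,v5:inf,v6:inf,v7:inf,v8:inf
step 2: dist = v0:0,v1:inf,v2:13,v3:inf,v4:inf,v5:inf,v6:inf,v7:inf,v8:30
step 3: dist = v0:0,v1:inf,v2:13,v3:inf,v4:40,v5:inf,v6:36,v7:inf,v8:30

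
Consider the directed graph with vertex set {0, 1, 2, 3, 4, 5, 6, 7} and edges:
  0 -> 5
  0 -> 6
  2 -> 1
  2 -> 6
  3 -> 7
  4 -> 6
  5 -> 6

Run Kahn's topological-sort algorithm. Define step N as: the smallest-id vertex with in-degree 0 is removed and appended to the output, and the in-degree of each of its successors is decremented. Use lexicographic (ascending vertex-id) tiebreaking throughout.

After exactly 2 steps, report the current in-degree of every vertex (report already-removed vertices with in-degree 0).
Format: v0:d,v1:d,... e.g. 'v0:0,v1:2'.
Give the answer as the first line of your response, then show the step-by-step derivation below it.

v0:0,v1:0,v2:0,v3:0,v4:0,v5:0,v6:2,v7:1

step 1: output 0; order=[0]; indeg=(0,1,0,0,0,0,3,1)
step 2: output 2; order=[0,2]; indeg=(0,0,0,0,0,0,2,1)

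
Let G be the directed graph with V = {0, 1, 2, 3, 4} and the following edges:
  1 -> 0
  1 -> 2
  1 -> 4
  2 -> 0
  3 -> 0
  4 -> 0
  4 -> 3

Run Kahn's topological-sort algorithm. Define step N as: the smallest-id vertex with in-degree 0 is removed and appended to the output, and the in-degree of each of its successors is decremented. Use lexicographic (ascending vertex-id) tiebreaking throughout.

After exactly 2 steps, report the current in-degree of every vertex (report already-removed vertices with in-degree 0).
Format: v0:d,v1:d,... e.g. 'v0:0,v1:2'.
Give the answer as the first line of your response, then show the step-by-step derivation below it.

v0:2,v1:0,v2:0,v3:1,v4:0

step 1: output 1; order=[1]; indeg=(3,0,0,1,0)
step 2: output 2; order=[1,2]; indeg=(2,0,0,1,0)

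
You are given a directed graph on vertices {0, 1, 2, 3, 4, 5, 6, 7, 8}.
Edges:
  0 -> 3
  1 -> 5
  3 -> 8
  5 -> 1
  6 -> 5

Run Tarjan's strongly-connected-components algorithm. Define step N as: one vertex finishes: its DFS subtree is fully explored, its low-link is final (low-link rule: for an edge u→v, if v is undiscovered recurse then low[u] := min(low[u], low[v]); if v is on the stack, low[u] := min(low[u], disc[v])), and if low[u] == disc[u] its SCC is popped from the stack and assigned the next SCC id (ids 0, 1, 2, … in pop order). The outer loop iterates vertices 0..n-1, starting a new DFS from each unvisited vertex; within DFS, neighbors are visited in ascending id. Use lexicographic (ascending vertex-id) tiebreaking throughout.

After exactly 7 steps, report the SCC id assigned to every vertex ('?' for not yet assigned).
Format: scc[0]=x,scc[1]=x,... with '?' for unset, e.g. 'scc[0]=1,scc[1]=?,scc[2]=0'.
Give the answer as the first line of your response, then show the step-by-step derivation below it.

scc[0]=2,scc[1]=3,scc[2]=4,scc[3]=1,scc[4]=5,scc[5]=3,scc[6]=?,scc[7]=?,scc[8]=0

step 1: low=(low[0]=0,low[1]=?,low[2]=?,low[3]=1,low[4]=?,low[5]=?,low[6]=?,low[7]=?,low[8]=2); scc=(scc[0]=?,scc[1]=?,scc[2]=?,scc[3]=?,scc[4]=?,scc[5]=?,scc[6]=?,scc[7]=?,scc[8]=0)
step 2: low=(low[0]=0,low[1]=?,low[2]=?,low[3]=1,low[4]=?,low[5]=?,low[6]=?,low[7]=?,low[8]=2); scc=(scc[0]=?,scc[1]=?,scc[2]=?,scc[3]=1,scc[4]=?,scc[5]=?,scc[6]=?,scc[7]=?,scc[8]=0)
step 3: low=(low[0]=0,low[1]=?,low[2]=?,low[3]=1,low[4]=?,low[5]=?,low[6]=?,low[7]=?,low[8]=2); scc=(scc[0]=2,scc[1]=?,scc[2]=?,scc[3]=1,scc[4]=?,scc[5]=?,scc[6]=?,scc[7]=?,scc[8]=0)
step 4: low=(low[0]=0,low[1]=3,low[2]=?,low[3]=1,low[4]=?,low[5]=3,low[6]=?,low[7]=?,low[8]=2); scc=(scc[0]=2,scc[1]=?,scc[2]=?,scc[3]=1,scc[4]=?,scc[5]=?,scc[6]=?,scc[7]=?,scc[8]=0)
step 5: low=(low[0]=0,low[1]=3,low[2]=?,low[3]=1,low[4]=?,low[5]=3,low[6]=?,low[7]=?,low[8]=2); scc=(scc[0]=2,scc[1]=3,scc[2]=?,scc[3]=1,scc[4]=?,scc[5]=3,scc[6]=?,scc[7]=?,scc[8]=0)
step 6: low=(low[0]=0,low[1]=3,low[2]=5,low[3]=1,low[4]=?,low[5]=3,low[6]=?,low[7]=?,low[8]=2); scc=(scc[0]=2,scc[1]=3,scc[2]=4,scc[3]=1,scc[4]=?,scc[5]=3,scc[6]=?,scc[7]=?,scc[8]=0)
step 7: low=(low[0]=0,low[1]=3,low[2]=5,low[3]=1,low[4]=6,low[5]=3,low[6]=?,low[7]=?,low[8]=2); scc=(scc[0]=2,scc[1]=3,scc[2]=4,scc[3]=1,scc[4]=5,scc[5]=3,scc[6]=?,scc[7]=?,scc[8]=0)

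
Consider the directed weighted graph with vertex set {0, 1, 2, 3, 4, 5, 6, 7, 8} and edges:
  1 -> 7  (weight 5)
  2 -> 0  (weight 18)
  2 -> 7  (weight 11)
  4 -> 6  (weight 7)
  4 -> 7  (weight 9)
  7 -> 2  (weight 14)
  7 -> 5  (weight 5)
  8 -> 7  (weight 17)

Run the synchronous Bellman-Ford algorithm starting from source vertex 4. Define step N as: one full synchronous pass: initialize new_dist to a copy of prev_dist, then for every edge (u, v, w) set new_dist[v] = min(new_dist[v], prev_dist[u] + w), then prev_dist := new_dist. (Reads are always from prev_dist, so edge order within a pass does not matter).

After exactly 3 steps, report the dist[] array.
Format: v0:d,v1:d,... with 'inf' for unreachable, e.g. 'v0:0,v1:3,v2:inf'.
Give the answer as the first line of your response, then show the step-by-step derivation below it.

v0:41,v1:inf,v2:23,v3:inf,v4:0,v5:14,v6:7,v7:9,v8:inf

step 1: dist = v0:inf,v1:inf,v2:inf,v3:inf,v4:0,v5:inf,v6:7,v7:9,v8:inf
step 2: dist = v0:inf,v1:inf,v2:23,v3:inf,v4:0,v5:14,v6:7,v7:9,v8:inf
step 3: dist = v0:41,v1:inf,v2:23,v3:inf,v4:0,v5:14,v6:7,v7:9,v8:inf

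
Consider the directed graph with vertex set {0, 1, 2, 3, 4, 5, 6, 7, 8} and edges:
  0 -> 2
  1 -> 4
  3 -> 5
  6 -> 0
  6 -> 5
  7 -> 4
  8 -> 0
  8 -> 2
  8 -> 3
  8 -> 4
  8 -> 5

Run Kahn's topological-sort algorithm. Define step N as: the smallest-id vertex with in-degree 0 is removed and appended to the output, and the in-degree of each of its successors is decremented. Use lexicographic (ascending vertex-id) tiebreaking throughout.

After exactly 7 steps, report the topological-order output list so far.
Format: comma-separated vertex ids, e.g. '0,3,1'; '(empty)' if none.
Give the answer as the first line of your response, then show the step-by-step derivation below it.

1,6,7,8,0,2,3

step 1: output 1; order=[1]; indeg=(2,0,2,1,2,3,0,0,0)
step 2: output 6; order=[1,6]; indeg=(1,0,2,1,2,2,0,0,0)
step 3: output 7; order=[1,6,7]; indeg=(1,0,2,1,1,2,0,0,0)
step 4: output 8; order=[1,6,7,8]; indeg=(0,0,1,0,0,1,0,0,0)
step 5: output 0; order=[1,6,7,8,0]; indeg=(0,0,0,0,0,1,0,0,0)
step 6: output 2; order=[1,6,7,8,0,2]; indeg=(0,0,0,0,0,1,0,0,0)
step 7: output 3; order=[1,6,7,8,0,2,3]; indeg=(0,0,0,0,0,0,0,0,0)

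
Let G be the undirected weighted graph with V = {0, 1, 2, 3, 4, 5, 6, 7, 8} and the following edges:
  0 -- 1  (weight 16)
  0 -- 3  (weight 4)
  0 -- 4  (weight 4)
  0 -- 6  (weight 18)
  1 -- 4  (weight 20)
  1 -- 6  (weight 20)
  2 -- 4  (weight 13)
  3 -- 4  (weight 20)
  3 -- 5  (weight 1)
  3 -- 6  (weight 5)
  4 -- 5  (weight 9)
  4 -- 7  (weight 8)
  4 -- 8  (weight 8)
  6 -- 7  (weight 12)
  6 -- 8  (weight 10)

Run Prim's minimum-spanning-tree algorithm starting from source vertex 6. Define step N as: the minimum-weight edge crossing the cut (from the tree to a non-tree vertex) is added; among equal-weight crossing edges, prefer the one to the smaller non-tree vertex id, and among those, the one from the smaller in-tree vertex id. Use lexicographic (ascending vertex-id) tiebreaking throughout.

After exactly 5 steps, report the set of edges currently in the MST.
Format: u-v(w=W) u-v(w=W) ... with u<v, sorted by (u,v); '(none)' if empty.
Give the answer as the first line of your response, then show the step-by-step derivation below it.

0-3(w=4) 0-4(w=4) 3-5(w=1) 3-6(w=5) 4-7(w=8)

step 1: add edge 3-6 (w=5); MST = {3-6(w=5)}
step 2: add edge 3-5 (w=1); MST = {3-5(w=1) 3-6(w=5)}
step 3: add edge 0-3 (w=4); MST = {0-3(w=4) 3-5(w=1) 3-6(w=5)}
step 4: add edge 0-4 (w=4); MST = {0-3(w=4) 0-4(w=4) 3-5(w=1) 3-6(w=5)}
step 5: add edge 4-7 (w=8); MST = {0-3(w=4) 0-4(w=4) 3-5(w=1) 3-6(w=5) 4-7(w=8)}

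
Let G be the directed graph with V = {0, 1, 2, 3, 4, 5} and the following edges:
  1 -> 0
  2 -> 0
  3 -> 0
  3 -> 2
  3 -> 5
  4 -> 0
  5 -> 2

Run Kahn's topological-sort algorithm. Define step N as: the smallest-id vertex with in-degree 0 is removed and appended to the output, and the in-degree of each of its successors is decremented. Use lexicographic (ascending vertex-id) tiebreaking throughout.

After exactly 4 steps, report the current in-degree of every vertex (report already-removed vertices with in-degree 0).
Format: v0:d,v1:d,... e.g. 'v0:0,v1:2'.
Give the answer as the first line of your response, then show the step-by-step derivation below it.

v0:1,v1:0,v2:0,v3:0,v4:0,v5:0

step 1: output 1; order=[1]; indeg=(3,0,2,0,0,1)
step 2: output 3; order=[1,3]; indeg=(2,0,1,0,0,0)
step 3: output 4; order=[1,3,4]; indeg=(1,0,1,0,0,0)
step 4: output 5; order=[1,3,4,5]; indeg=(1,0,0,0,0,0)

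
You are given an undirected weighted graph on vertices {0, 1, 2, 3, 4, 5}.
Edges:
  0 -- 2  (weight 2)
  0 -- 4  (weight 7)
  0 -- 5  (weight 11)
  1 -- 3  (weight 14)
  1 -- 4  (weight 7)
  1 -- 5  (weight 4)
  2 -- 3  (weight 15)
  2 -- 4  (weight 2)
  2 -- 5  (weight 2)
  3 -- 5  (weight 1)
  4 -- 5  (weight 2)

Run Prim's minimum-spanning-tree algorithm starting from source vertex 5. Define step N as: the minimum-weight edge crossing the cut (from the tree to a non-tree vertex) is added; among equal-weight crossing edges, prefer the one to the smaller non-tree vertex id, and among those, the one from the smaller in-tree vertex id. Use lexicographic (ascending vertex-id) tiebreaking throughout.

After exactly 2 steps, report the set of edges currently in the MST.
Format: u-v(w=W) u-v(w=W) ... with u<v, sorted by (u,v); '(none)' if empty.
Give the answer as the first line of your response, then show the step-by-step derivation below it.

2-5(w=2) 3-5(w=1)

step 1: add edge 3-5 (w=1); MST = {3-5(w=1)}
step 2: add edge 2-5 (w=2); MST = {2-5(w=2) 3-5(w=1)}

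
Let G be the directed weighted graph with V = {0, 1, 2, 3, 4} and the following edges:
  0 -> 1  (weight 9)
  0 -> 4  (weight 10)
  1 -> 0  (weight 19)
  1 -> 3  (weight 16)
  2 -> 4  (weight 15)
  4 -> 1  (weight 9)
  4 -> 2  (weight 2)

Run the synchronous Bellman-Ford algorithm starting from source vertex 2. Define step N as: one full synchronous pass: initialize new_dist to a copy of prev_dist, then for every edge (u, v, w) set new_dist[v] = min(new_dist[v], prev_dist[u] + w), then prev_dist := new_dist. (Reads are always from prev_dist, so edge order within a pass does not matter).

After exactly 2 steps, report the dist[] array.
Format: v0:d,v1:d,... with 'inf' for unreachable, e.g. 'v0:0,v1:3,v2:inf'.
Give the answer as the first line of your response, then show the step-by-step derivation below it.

v0:inf,v1:24,v2:0,v3:inf,v4:15

step 1: dist = v0:inf,v1:inf,v2:0,v3:inf,v4:15
step 2: dist = v0:inf,v1:24,v2:0,v3:inf,v4:15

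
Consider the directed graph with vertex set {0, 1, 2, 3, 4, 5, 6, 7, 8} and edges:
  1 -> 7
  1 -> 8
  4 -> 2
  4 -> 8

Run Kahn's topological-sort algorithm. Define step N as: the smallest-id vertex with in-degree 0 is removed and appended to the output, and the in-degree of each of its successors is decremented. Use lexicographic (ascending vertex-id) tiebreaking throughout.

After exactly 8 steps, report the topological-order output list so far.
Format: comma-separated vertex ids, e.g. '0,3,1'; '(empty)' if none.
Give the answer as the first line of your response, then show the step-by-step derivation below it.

0,1,3,4,2,5,6,7

step 1: output 0; order=[0]; indeg=(0,0,1,0,0,0,0,1,2)
step 2: output 1; order=[0,1]; indeg=(0,0,1,0,0,0,0,0,1)
step 3: output 3; order=[0,1,3]; indeg=(0,0,1,0,0,0,0,0,1)
step 4: output 4; order=[0,1,3,4]; indeg=(0,0,0,0,0,0,0,0,0)
step 5: output 2; order=[0,1,3,4,2]; indeg=(0,0,0,0,0,0,0,0,0)
step 6: output 5; order=[0,1,3,4,2,5]; indeg=(0,0,0,0,0,0,0,0,0)
step 7: output 6; order=[0,1,3,4,2,5,6]; indeg=(0,0,0,0,0,0,0,0,0)
step 8: output 7; order=[0,1,3,4,2,5,6,7]; indeg=(0,0,0,0,0,0,0,0,0)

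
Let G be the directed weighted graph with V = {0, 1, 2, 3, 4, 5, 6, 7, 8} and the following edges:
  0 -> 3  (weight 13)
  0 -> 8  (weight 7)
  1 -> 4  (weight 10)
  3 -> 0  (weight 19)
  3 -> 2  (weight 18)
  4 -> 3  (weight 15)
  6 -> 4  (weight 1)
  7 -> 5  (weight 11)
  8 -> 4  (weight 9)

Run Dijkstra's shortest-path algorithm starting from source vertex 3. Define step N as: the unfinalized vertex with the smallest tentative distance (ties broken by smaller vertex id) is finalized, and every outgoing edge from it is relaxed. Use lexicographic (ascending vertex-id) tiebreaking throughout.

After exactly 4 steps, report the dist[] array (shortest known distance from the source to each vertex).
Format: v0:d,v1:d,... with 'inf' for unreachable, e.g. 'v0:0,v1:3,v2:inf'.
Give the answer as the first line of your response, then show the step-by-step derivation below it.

v0:19,v1:inf,v2:18,v3:0,v4:35,v5:inf,v6:inf,v7:inf,v8:26

step 1: dist = v0:19,v1:inf,v2:18,v3:0,v4:inf,v5:inf,v6:inf,v7:inf,v8:inf
step 2: dist = v0:19,v1:inf,v2:18,v3:0,v4:inf,v5:inf,v6:inf,v7:inf,v8:inf
step 3: dist = v0:19,v1:inf,v2:18,v3:0,v4:inf,v5:inf,v6:inf,v7:inf,v8:26
step 4: dist = v0:19,v1:inf,v2:18,v3:0,v4:35,v5:inf,v6:inf,v7:inf,v8:26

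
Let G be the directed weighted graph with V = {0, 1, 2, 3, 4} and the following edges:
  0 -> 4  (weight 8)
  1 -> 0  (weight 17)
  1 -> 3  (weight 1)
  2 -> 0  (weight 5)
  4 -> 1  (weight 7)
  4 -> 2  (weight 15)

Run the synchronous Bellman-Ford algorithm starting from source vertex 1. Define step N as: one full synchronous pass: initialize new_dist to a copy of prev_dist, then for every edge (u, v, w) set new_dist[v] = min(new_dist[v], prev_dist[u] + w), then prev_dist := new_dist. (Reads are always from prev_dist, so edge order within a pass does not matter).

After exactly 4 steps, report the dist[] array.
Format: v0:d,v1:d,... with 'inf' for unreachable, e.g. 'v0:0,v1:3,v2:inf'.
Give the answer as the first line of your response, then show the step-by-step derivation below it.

v0:17,v1:0,v2:40,v3:1,v4:25

step 1: dist = v0:17,v1:0,v2:inf,v3:1,v4:inf
step 2: dist = v0:17,v1:0,v2:inf,v3:1,v4:25
step 3: dist = v0:17,v1:0,v2:40,v3:1,v4:25
step 4: dist = v0:17,v1:0,v2:40,v3:1,v4:25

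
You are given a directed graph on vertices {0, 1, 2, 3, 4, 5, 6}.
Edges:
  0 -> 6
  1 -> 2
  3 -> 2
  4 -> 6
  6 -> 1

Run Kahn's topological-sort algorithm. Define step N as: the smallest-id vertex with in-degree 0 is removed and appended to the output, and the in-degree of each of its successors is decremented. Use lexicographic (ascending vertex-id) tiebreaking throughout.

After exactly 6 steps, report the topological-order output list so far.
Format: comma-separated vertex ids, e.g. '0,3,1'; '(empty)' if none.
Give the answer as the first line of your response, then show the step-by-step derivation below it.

0,3,4,5,6,1

step 1: output 0; order=[0]; indeg=(0,1,2,0,0,0,1)
step 2: output 3; order=[0,3]; indeg=(0,1,1,0,0,0,1)
step 3: output 4; order=[0,3,4]; indeg=(0,1,1,0,0,0,0)
step 4: output 5; order=[0,3,4,5]; indeg=(0,1,1,0,0,0,0)
step 5: output 6; order=[0,3,4,5,6]; indeg=(0,0,1,0,0,0,0)
step 6: output 1; order=[0,3,4,5,6,1]; indeg=(0,0,0,0,0,0,0)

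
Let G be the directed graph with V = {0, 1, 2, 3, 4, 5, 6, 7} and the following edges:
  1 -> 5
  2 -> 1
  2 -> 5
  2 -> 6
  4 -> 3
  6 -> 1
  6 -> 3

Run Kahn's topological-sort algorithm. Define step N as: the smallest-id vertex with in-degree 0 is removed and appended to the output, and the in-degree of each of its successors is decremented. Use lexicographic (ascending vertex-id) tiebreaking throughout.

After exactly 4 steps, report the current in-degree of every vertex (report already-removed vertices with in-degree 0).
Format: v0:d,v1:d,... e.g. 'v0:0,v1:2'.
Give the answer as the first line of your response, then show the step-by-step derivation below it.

v0:0,v1:0,v2:0,v3:0,v4:0,v5:1,v6:0,v7:0

step 1: output 0; order=[0]; indeg=(0,2,0,2,0,2,1,0)
step 2: output 2; order=[0,2]; indeg=(0,1,0,2,0,1,0,0)
step 3: output 4; order=[0,2,4]; indeg=(0,1,0,1,0,1,0,0)
step 4: output 6; order=[0,2,4,6]; indeg=(0,0,0,0,0,1,0,0)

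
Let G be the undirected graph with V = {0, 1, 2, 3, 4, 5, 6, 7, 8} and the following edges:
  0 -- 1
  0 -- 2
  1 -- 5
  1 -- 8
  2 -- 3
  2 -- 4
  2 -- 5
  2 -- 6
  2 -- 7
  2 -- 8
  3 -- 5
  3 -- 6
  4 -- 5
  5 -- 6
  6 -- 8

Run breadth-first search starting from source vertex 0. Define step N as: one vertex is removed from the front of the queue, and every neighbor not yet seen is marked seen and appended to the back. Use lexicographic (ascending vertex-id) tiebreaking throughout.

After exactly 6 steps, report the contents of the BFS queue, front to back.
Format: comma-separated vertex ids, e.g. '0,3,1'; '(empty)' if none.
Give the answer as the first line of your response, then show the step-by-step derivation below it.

4,6,7

step 1: dequeue 0; queue=[1,2]; order=0
step 2: dequeue 1; queue=[2,5,8]; order=0,1
step 3: dequeue 2; queue=[5,8,3,4,6,7]; order=0,1,2
step 4: dequeue 5; queue=[8,3,4,6,7]; order=0,1,2,5
step 5: dequeue 8; queue=[3,4,6,7]; order=0,1,2,5,8
step 6: dequeue 3; queue=[4,6,7]; order=0,1,2,5,8,3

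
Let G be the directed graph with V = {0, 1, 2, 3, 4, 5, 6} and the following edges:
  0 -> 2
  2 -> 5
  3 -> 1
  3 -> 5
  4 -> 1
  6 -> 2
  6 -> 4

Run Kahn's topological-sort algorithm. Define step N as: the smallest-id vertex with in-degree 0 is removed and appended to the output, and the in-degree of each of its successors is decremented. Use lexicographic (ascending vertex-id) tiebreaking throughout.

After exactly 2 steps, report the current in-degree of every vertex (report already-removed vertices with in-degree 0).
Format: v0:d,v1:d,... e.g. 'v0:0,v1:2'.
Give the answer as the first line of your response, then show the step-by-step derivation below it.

v0:0,v1:1,v2:1,v3:0,v4:1,v5:1,v6:0

step 1: output 0; order=[0]; indeg=(0,2,1,0,1,2,0)
step 2: output 3; order=[0,3]; indeg=(0,1,1,0,1,1,0)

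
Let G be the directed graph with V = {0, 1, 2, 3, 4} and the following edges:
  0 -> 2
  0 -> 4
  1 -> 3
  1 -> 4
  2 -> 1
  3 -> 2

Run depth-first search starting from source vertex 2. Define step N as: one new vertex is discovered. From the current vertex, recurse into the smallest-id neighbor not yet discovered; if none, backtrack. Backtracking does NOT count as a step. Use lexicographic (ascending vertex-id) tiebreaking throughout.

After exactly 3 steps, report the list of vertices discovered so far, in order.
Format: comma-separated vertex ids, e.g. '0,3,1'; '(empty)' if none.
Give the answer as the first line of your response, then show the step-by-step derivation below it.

2,1,3

step 1: discover 2; path=2; order=2
step 2: discover 1; path=2>1; order=2,1
step 3: discover 3; path=2>1>3; order=2,1,3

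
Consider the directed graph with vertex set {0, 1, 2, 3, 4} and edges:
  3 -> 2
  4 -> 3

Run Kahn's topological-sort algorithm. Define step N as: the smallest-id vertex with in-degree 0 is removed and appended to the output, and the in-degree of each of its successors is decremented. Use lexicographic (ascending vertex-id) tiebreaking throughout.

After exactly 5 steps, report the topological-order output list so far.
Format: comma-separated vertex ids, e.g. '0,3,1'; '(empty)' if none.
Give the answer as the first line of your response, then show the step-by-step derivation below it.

0,1,4,3,2

step 1: output 0; order=[0]; indeg=(0,0,1,1,0)
step 2: output 1; order=[0,1]; indeg=(0,0,1,1,0)
step 3: output 4; order=[0,1,4]; indeg=(0,0,1,0,0)
step 4: output 3; order=[0,1,4,3]; indeg=(0,0,0,0,0)
step 5: output 2; order=[0,1,4,3,2]; indeg=(0,0,0,0,0)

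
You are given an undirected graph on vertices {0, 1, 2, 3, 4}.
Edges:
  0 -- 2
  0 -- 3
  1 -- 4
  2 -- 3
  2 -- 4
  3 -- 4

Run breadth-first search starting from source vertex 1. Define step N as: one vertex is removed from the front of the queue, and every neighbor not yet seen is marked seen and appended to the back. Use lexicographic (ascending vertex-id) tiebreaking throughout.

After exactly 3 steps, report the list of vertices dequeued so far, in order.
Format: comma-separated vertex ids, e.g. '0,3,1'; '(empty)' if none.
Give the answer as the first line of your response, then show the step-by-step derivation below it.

1,4,2

step 1: dequeue 1; queue=[4]; order=1
step 2: dequeue 4; queue=[2,3]; order=1,4
step 3: dequeue 2; queue=[3,0]; order=1,4,2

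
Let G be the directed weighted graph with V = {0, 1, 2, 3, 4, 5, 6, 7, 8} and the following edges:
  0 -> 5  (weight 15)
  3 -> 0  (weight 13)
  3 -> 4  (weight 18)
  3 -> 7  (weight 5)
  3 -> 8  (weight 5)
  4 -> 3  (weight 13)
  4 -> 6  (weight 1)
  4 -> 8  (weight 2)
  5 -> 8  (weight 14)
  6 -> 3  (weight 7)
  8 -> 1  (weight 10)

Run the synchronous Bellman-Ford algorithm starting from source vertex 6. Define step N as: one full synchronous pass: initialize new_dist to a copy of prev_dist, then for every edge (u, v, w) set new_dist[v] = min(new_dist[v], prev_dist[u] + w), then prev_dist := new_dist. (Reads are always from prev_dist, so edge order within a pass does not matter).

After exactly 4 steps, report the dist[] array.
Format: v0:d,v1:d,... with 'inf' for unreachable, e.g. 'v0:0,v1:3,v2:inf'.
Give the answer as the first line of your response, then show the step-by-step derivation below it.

v0:20,v1:22,v2:inf,v3:7,v4:25,v5:35,v6:0,v7:12,v8:12

step 1: dist = v0:inf,v1:inf,v2:inf,v3:7,v4:inf,v5:inf,v6:0,v7:inf,v8:inf
step 2: dist = v0:20,v1:inf,v2:inf,v3:7,v4:25,v5:inf,v6:0,v7:12,v8:12
step 3: dist = v0:20,v1:22,v2:inf,v3:7,v4:25,v5:35,v6:0,v7:12,v8:12
step 4: dist = v0:20,v1:22,v2:inf,v3:7,v4:25,v5:35,v6:0,v7:12,v8:12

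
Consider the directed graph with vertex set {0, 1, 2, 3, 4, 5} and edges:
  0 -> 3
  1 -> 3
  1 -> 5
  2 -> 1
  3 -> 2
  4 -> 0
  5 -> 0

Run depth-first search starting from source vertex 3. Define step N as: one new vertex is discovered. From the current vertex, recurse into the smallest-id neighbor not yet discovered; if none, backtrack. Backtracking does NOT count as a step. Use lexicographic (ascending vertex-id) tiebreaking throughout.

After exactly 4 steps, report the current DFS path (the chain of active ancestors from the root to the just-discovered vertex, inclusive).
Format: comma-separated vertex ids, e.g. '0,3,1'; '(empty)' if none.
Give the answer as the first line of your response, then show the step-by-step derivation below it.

3,2,1,5

step 1: discover 3; path=3; order=3
step 2: discover 2; path=3>2; order=3,2
step 3: discover 1; path=3>2>1; order=3,2,1
step 4: discover 5; path=3>2>1>5; order=3,2,1,5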